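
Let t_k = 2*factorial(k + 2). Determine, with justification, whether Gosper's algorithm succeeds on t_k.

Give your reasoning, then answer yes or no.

No — t_k has no hypergeometric antidifference.

The ratio is k + 3.
Gosper form: A/B · C(k+1)/C(k) with A=k + 3, B=1, C=1.
Need (k + 3)·f(k+1) − (1)·f(k) = 1.
deg f ≤ -1 (via 1,0,0).
d = -1 < 0 ⇒ no nonzero polynomial f; not summable.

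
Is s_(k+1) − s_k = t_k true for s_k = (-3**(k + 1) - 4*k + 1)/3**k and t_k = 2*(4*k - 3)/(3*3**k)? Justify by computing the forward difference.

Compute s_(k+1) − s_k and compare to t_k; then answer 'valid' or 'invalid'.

Valid — Δs_k = t_k.

s_(k+1) = (-9*3**k - 4*k - 3)/(3*3**k)
s_(k+1) − s_k = 2*(4*k - 3)/(3*3**k)
(s_(k+1) − s_k) − t_k = 0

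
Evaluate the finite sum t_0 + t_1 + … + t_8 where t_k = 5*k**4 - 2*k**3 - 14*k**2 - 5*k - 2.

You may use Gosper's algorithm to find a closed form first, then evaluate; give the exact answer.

Σ = 38214

Compute t_(k+1)/t_k: get (5*k**4 + 18*k**3 + 10*k**2 - 19*k - 18)/(5*k**4 - 2*k**3 - 14*k**2 - 5*k - 2).
Gosper form: A/B · C(k+1)/C(k) with A=1, B=1, C=k**4 - 2*k**3/5 - 14*k**2/5 - k - 2/5.
Key eq: (1)·f(k+1) = (1)·f(k) + (k**4 - 2*k**3/5 - 14*k**2/5 - k - 2/5).
Degrees (0,0,4) ⇒ d ≤ 5.
Solve for f: f(k) = k*(k**4 - 3*k**3 - 2*k**2 + 4*k - 2)/5 (degree 5 ≤ 5).
Then R = B(k−1)f/C = k*(k**4 - 3*k**3 - 2*k**2 + 4*k - 2)/(5*k**4 - 2*k**3 - 14*k**2 - 5*k - 2), so s_k = R(k)·t_k = k*(k**4 - 3*k**3 - 2*k**2 + 4*k - 2).
Δs = 5*k**4 - 2*k**3 - 14*k**2 - 5*k - 2, as required.
Telescoping: Σ = s_(9) − s_(0) = 38214 − (0) = 38214.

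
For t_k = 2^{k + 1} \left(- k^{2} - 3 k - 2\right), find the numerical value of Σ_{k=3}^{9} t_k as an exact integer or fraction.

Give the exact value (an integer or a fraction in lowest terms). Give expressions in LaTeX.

Compute t_(k+1)/t_k: get 2*(k + 3)/(k + 1).
Gosper form: A/B · C(k+1)/C(k) with A=2, B=1, C=k**2 + 3*k + 2.
Key eq: (2)·f(k+1) = (1)·f(k) + (k**2 + 3*k + 2).
deg f ≤ 2 (via 0,0,2).
Coefficient equations give f(k) = k**2 - k + 2.
So s_k = (B(k−1)f/C)·t_k = ((k**2 - k + 2)/((k + 1)*(k + 2)))·t_k = 2**(k + 1)*(-k**2 + k - 2).
Check: Δs_k = 2**(k + 1)*(-k**2 - 3*k - 2). ✓
Evaluate s at k=10 and k=3: -188416 and -128; difference -188288.

Σ = -188288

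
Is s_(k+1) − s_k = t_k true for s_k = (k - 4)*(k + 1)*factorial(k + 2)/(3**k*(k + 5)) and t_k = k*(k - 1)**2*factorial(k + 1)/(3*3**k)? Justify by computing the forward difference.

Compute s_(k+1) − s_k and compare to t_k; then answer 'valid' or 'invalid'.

Invalid: residual -(k**4 + 3*k**3 - 12*k**2 + 14*k + 12)*factorial(k + 1)/(3**k*(k + 5)*(k + 6)) ≠ 0.

s_(k+1) = (k - 3)*(k + 2)*factorial(k + 3)/(3*3**k*(k + 6))
s_(k+1) − s_k = (k**4 + 4*k**3 - 8*k**2 + 3*k - 18)*factorial(k + 2)/(3*3**k*(k + 5)*(k + 6))
(s_(k+1) − s_k) − t_k = -(k**4 + 3*k**3 - 12*k**2 + 14*k + 12)*factorial(k + 1)/(3**k*(k + 5)*(k + 6))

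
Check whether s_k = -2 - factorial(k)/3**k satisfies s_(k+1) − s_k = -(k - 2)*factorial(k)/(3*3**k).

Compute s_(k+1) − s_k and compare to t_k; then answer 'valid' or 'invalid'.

s_(k+1) = -(6*3**k + k*factorial(k) + factorial(k))/(3*3**k)
s_(k+1) − s_k = -(k - 2)*factorial(k)/(3*3**k)
(s_(k+1) − s_k) − t_k = 0

valid (s_(k+1) − s_k reduces to t_k)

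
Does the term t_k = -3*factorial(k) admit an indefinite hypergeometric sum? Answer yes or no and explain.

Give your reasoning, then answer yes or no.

The ratio is k + 1.
A = k + 1, B = 1, C = 1.
Key eq: (k + 1)·f(k+1) = (1)·f(k) + (1).
deg f ≤ -1 (via 1,0,0).
d = -1 < 0 ⇒ no nonzero polynomial f; not summable.

No; the degree bound rules out any f.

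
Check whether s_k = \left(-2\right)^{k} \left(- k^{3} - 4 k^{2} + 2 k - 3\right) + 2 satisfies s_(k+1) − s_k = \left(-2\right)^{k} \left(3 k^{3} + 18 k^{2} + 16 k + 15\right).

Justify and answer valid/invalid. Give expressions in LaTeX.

valid (s_(k+1) − s_k reduces to t_k)

s_(k+1) = 2*(-2)**k*(-2*k + (k + 1)**3 + 4*(k + 1)**2 + 1) + 2
s_(k+1) − s_k = (-2)**k*(3*k**3 + 18*k**2 + 16*k + 15)
(s_(k+1) − s_k) − t_k = 0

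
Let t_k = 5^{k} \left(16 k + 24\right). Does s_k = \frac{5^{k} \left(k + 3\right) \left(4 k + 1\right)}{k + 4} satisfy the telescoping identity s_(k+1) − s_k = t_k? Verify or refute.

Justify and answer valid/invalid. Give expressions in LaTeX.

Invalid: residual \frac{5^{k} \left(- 16 k^{2} - 84 k - 95\right)}{k^{2} + 9 k + 20} ≠ 0.

s_(k+1) = 5**(k + 1)*(k + 4)*(4*k + 5)/(k + 5)
s_(k+1) − s_k = 5**k*(16*k**3 + 152*k**2 + 452*k + 385)/(k**2 + 9*k + 20)
(s_(k+1) − s_k) − t_k = 5**k*(-16*k**2 - 84*k - 95)/(k**2 + 9*k + 20)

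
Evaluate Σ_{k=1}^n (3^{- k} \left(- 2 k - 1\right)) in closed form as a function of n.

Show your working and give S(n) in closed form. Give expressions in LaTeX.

S(n) = 3^{- n} \left(- 2 \cdot 3^{n} + n + 2\right)

Step 1: r(k) = (2*k + 3)/(3*(2*k + 1)).
Take A(k)=1/3, B(k)=1, C(k)=k + 1/2.
f must satisfy (1/3)·f(k+1) − (1)·f(k) = k + 1/2.
Bound: deg f ≤ 1.
Match coefficients ⇒ f(k) = -3*(k + 1)/2.
Then R = B(k−1)f/C = -3*(k + 1)/(2*k + 1), so s_k = R(k)·t_k = 3**(1 - k)*(k + 1).
Δs = (-2*k - 1)/3**k, as required.
Σ_(k=1)^n t_k = s_(n+1) − s_(1) = ((n + 2)/3**n) − (2), i.e. (-2*3**n + n + 2)/3**n.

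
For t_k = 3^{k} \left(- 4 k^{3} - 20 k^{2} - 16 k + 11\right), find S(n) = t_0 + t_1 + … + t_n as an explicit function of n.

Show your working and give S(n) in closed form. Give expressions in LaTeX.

Compute t_(k+1)/t_k: get 3*(4*k**3 + 32*k**2 + 68*k + 29)/(4*k**3 + 20*k**2 + 16*k - 11).
So A=3 and B=1, with C=k**3 + 5*k**2 + 4*k - 11/4.
Key eq: (3)·f(k+1) = (1)·f(k) + (k**3 + 5*k**2 + 4*k - 11/4).
d = 3 from the (0,0,3) case.
Coefficient equations give f(k) = (2*k**3 + k**2 - 4*k - 4)/4.
Certificate R = B(k−1)f/C = (2*k**3 + k**2 - 4*k - 4)/(4*k**3 + 20*k**2 + 16*k - 11) gives s_k = 3**k*(-2*k**3 - k**2 + 4*k + 4).
Δs = 3**k*(-4*k**3 - 20*k**2 - 16*k + 11), as required.
Evaluate: s_(n+1) = 3**(n + 1)*(-2*n**3 - 7*n**2 - 4*n + 5); subtract s_(0) = 4 ⇒ S(n) = -6*3**n*n**3 - 21*3**n*n**2 - 12*3**n*n + 15*3**n - 4.

S(n) = - 6 \cdot 3^{n} n^{3} - 21 \cdot 3^{n} n^{2} - 12 \cdot 3^{n} n + 15 \cdot 3^{n} - 4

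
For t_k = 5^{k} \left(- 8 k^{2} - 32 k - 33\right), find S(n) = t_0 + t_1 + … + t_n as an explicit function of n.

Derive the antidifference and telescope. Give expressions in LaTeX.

r(k) = 5*(8*k**2 + 48*k + 73)/(8*k**2 + 32*k + 33) after simplifying.
Factor: A=5; B=1; C=k**2 + 4*k + 33/8.
Solve (5)·f(k+1) − (1)·f(k) = k**2 + 4*k + 33/8.
deg f ≤ 2 (via 0,0,2).
Match coefficients ⇒ f(k) = (2*k**2 + 3*k + 2)/8.
R(k) = B(k−1)·f(k)/C(k) = (2*k**2 + 3*k + 2)/(8*k**2 + 32*k + 33); s_k = R·t_k = 5**k*(-2*k**2 - 3*k - 2).
s_(k+1) − s_k = 5**k*(-8*k**2 - 32*k - 33) = t_k.
Telescope: S(n) = s_(n+1) − s_(0) = 5**(n + 1)*(-2*n**2 - 7*n - 7) − (-2) = -10*5**n*n**2 - 35*5**n*n - 35*5**n + 2.

S(n) = - 10 \cdot 5^{n} n^{2} - 35 \cdot 5^{n} n - 35 \cdot 5^{n} + 2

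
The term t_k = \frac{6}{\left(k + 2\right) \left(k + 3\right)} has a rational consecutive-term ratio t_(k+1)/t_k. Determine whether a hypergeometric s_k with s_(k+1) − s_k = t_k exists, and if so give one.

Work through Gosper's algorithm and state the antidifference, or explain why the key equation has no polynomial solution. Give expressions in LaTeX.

s_k = \frac{3 k}{k + 2}

The ratio is (k + 2)/(k + 4).
A = k + 2, B = k + 4, C = 1.
Key eq: (k + 2)·f(k+1) = (k + 3)·f(k) + (1).
deg f ≤ 1 (via 1,1,0).
Match coefficients ⇒ f(k) = k/2.
Then R = B(k−1)f/C = k*(k + 3)/2, so s_k = R(k)·t_k = 3*k/(k + 2).
Δs = 6/(k**2 + 5*k + 6), as required.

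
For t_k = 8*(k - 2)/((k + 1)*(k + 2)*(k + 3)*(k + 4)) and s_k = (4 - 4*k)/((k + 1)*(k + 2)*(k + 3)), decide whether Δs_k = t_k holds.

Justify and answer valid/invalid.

s_(k+1) = -4*k/((k + 2)*(k + 3)*(k + 4))
s_(k+1) − s_k = 8*(k - 2)/(k**4 + 10*k**3 + 35*k**2 + 50*k + 24)
(s_(k+1) − s_k) − t_k = 0

valid; difference matches t_k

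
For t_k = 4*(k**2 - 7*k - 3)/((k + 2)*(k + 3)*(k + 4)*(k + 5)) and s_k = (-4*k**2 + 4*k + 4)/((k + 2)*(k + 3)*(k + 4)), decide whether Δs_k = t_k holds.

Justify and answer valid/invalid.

s_(k+1) = 4*(k - (k + 1)**2 + 2)/((k + 3)*(k + 4)*(k + 5))
s_(k+1) − s_k = 4*(k**2 - 7*k - 3)/(k**4 + 14*k**3 + 71*k**2 + 154*k + 120)
(s_(k+1) − s_k) − t_k = 0

Valid — Δs_k = t_k.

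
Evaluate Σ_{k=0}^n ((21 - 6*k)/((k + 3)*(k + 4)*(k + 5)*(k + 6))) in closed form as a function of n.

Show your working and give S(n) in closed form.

S(n) = (n**3 + 15*n**2 + 119*n + 105)/(15*(n**3 + 15*n**2 + 74*n + 120))

t_(k+1)/t_k = (k + 3)*(2*k - 5)/((k + 7)*(2*k - 7)).
Normal form (A,B,C) = (k + 3, k + 7, k - 7/2).
Key eq: (k + 3)·f(k+1) = (k + 6)·f(k) + (k - 7/2).
Degrees (1,1,1) ⇒ d ≤ 3.
Solve for f: f(k) = -k*(k**2 + 12*k + 92)/90 (degree 3 ≤ 3).
So s_k = (B(k−1)f/C)·t_k = (-k*(k + 6)*(k**2 + 12*k + 92)/(45*(2*k - 7)))·t_k = k*(k**2 + 12*k + 92)/(15*(k + 3)*(k + 4)*(k + 5)).
s_(k+1) − s_k = 3*(7 - 2*k)/(k**4 + 18*k**3 + 119*k**2 + 342*k + 360) = t_k.
Evaluate: s_(n+1) = (n**3 + 15*n**2 + 119*n + 105)/(15*(n**3 + 15*n**2 + 74*n + 120)); subtract s_(0) = 0 ⇒ S(n) = (n**3 + 15*n**2 + 119*n + 105)/(15*(n**3 + 15*n**2 + 74*n + 120)).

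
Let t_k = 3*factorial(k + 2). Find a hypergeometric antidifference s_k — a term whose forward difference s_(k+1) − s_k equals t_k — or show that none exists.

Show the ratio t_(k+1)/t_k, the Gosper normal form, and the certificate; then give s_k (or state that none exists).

no hypergeometric antidifference exists

t_(k+1)/t_k = k + 3.
Normal form (A,B,C) = (k + 3, 1, 1).
Key eq: (k + 3)·f(k+1) = (1)·f(k) + (1).
d = -1 from the (1,0,0) case.
Bound -1 < 0, so the key equation has no polynomial solution.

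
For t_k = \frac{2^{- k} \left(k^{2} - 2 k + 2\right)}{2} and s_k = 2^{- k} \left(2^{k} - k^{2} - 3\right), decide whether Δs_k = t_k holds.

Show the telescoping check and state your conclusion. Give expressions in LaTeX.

valid; difference matches t_k

s_(k+1) = (2*2**k - (k + 1)**2 - 3)/(2*2**k)
s_(k+1) − s_k = (k**2 - 2*k + 2)/(2*2**k)
(s_(k+1) − s_k) − t_k = 0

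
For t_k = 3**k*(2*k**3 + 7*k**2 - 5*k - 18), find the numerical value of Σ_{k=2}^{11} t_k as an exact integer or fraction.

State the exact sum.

r(k) = 3*(2*k**3 + 13*k**2 + 15*k - 14)/(2*k**3 + 7*k**2 - 5*k - 18) after simplifying.
Take A(k)=3, B(k)=1, C(k)=k**3 + 7*k**2/2 - 5*k/2 - 9.
Need (3)·f(k+1) − (1)·f(k) = k**3 + 7*k**2/2 - 5*k/2 - 9.
d = 3 from the (0,0,3) case.
Coefficient equations give f(k) = (k**3 - k**2 - 4*k - 3)/2.
Then R = B(k−1)f/C = (k**3 - k**2 - 4*k - 3)/(2*k**3 + 7*k**2 - 5*k - 18), so s_k = R(k)·t_k = 3**k*(k**3 - k**2 - 4*k - 3).
Δs = 3**k*(2*k**3 + 7*k**2 - 5*k - 18), as required.
Sum = s_(12) − s_(2); s_(12) = 814699053, s_(2) = -63 ⇒ 814699116.

Σ = 814699116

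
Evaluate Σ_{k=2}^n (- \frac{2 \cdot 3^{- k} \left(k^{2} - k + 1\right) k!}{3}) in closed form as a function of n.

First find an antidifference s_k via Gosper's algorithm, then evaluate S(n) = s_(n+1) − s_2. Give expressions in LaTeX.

Compute t_(k+1)/t_k: get -(k + 1)*(k - (k + 1)**2)/(3*k**2 - 3*k + 3).
Factor: A=k/3 + 1/3; B=1; C=k**2 - k + 1.
Key eq: (k/3 + 1/3)·f(k+1) = (1)·f(k) + (k**2 - k + 1).
From deg A=1, deg B=0, deg C=2: d=1.
Coefficient equations give f(k) = 3*k.
Get s_k = R·t_k = -2*k*factorial(k)/3**k with R(k) = B(k−1)f(k)/C(k) = 3*k/(k**2 - k + 1).
s_(k+1) − s_k = -2*(k**2 - k + 1)*factorial(k)/(3*3**k) = t_k.
Evaluate: s_(n+1) = -2*3**(-n - 1)*(n + 1)*factorial(n + 1); subtract s_(2) = -8/9 ⇒ S(n) = 3**(-n - 2)*(8*3**n - 6*n**2*factorial(n) - 12*n*factorial(n) - 6*factorial(n)).

S(n) = 3^{- n - 2} \left(8 \cdot 3^{n} - 6 n^{2} n! - 12 n n! - 6 n!\right)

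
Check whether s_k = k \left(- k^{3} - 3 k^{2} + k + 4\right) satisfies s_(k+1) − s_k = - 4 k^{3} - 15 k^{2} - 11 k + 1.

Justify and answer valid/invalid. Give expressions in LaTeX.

valid (s_(k+1) − s_k reduces to t_k)

s_(k+1) = (k + 1)*(k - (k + 1)**3 - 3*(k + 1)**2 + 5)
s_(k+1) − s_k = -4*k**3 - 15*k**2 - 11*k + 1
(s_(k+1) − s_k) − t_k = 0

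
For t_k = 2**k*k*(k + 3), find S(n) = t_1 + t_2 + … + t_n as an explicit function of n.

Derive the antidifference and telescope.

S(n) = 2**(n + 1)*n*(n + 1)

Step 1: r(k) = 2*(k + 1)*(k + 4)/(k*(k + 3)).
A = 2, B = 1, C = k**2 + 3*k.
Key eq: (2)·f(k+1) = (1)·f(k) + (k**2 + 3*k).
Bound: deg f ≤ 2.
Match coefficients ⇒ f(k) = k*(k - 1).
R(k) = B(k−1)·f(k)/C(k) = (k - 1)/(k + 3); s_k = R·t_k = 2**k*k*(k - 1).
s_(k+1) − s_k = 2**k*k*(k + 3) = t_k.
Telescope: S(n) = s_(n+1) − s_(1) = 2**(n + 1)*n*(n + 1) − (0) = 2**(n + 1)*n*(n + 1).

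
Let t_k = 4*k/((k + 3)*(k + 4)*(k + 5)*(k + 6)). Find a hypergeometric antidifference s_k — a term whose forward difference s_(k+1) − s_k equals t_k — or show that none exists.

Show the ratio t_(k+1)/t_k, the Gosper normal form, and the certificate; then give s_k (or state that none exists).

s_k = k*(k**2 + 12*k - 13)/(30*(k + 3)*(k + 4)*(k + 5))

Step 1: r(k) = (k + 1)*(k + 3)/(k*(k + 7)).
So A=k + 3 and B=k + 7, with C=k.
Set up (k + 3)·f(k+1) − (k + 6)·f(k) − (k) = 0.
deg f ≤ 3 (via 1,1,1).
Solving with deg f ≤ 3: f(k) = k*(k - 1)*(k + 13)/120.
Then R = B(k−1)f/C = (k - 1)*(k + 6)*(k + 13)/120, so s_k = R(k)·t_k = k*(k**2 + 12*k - 13)/(30*(k + 3)*(k + 4)*(k + 5)).
Δs = 4*k/(k**4 + 18*k**3 + 119*k**2 + 342*k + 360), as required.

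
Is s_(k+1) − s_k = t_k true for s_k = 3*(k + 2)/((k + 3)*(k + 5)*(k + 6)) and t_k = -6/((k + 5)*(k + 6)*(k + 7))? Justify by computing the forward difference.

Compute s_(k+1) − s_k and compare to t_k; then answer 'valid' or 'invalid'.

Invalid: residual 3*(3*k + 13)/(k**5 + 25*k**4 + 245*k**3 + 1175*k**2 + 2754*k + 2520) ≠ 0.

s_(k+1) = 3*(k + 3)/((k + 4)*(k + 6)*(k + 7))
s_(k+1) − s_k = 3*(-2*k**2 - 11*k - 11)/(k**5 + 25*k**4 + 245*k**3 + 1175*k**2 + 2754*k + 2520)
(s_(k+1) − s_k) − t_k = 3*(3*k + 13)/(k**5 + 25*k**4 + 245*k**3 + 1175*k**2 + 2754*k + 2520)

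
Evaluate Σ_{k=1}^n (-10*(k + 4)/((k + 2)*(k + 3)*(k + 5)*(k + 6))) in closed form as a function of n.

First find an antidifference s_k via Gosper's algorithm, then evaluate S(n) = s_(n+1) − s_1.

S(n) = 5*n*(-n - 9)/(18*(n**2 + 9*n + 18))

Compute t_(k+1)/t_k: get (k + 2)*(k + 5)**2/((k + 4)**2*(k + 7)).
A = k + 2, B = k + 7, C = k**2 + 8*k + 16.
Need (k + 2)·f(k+1) − (k + 6)·f(k) = k**2 + 8*k + 16.
deg f ≤ 4 (via 1,1,2).
A polynomial solution: f(k) = k*(k + 3)*(k + 4)*(k + 7)/20.
Certificate R = B(k−1)f/C = k*(k + 3)*(k + 6)*(k + 7)/(20*(k + 4)) gives s_k = k*(-k - 7)/(2*(k**2 + 7*k + 10)).
Δs = 10*(-k - 4)/(k**4 + 16*k**3 + 91*k**2 + 216*k + 180), as required.
Evaluate: s_(n+1) = (-n**2 - 9*n - 8)/(2*(n**2 + 9*n + 18)); subtract s_(1) = -2/9 ⇒ S(n) = 5*n*(-n - 9)/(18*(n**2 + 9*n + 18)).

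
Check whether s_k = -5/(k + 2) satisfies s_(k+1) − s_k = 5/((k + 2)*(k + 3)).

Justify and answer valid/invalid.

valid; difference matches t_k

s_(k+1) = -5/(k + 3)
s_(k+1) − s_k = 5/((k + 2)*(k + 3))
(s_(k+1) − s_k) − t_k = 0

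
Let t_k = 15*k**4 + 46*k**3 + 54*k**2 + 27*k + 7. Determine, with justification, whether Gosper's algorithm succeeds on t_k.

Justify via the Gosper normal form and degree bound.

The ratio is (15*k**4 + 106*k**3 + 282*k**2 + 333*k + 149)/(15*k**4 + 46*k**3 + 54*k**2 + 27*k + 7).
Factor: A=1; B=1; C=k**4 + 46*k**3/15 + 18*k**2/5 + 9*k/5 + 7/15.
Need (1)·f(k+1) − (1)·f(k) = k**4 + 46*k**3/15 + 18*k**2/5 + 9*k/5 + 7/15.
Bound: deg f ≤ 5.
A polynomial solution: f(k) = k*(3*k**4 + 4*k**3 - 2*k + 2)/15.
Get s_k = R·t_k = k*(3*k**4 + 4*k**3 - 2*k + 2) with R(k) = B(k−1)f(k)/C(k) = k*(3*k**4 + 4*k**3 - 2*k + 2)/(15*k**4 + 46*k**3 + 54*k**2 + 27*k + 7).
Check: Δs_k = 15*k**4 + 46*k**3 + 54*k**2 + 27*k + 7. ✓

Yes. s_k = k*(3*k**4 + 4*k**3 - 2*k + 2).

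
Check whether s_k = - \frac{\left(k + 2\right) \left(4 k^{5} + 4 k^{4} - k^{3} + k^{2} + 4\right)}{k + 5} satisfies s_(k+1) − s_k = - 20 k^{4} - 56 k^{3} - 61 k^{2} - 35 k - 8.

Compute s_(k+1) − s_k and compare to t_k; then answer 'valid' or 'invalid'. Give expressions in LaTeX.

s_(k+1) = -(k + 3)*(4*(k + 1)**5 + 4*(k + 1)**4 - (k + 1)**3 + (k + 1)**2 + 4)/(k + 6)
s_(k+1) − s_k = (-20*k**6 - 228*k**5 - 821*k**4 - 1360*k**3 - 1206*k**2 - 589*k - 132)/(k**2 + 11*k + 30)
(s_(k+1) − s_k) − t_k = 3*(16*k**5 + 152*k**4 + 342*k**3 + 339*k**2 + 183*k + 36)/(k**2 + 11*k + 30)

Invalid: residual \frac{3 \left(16 k^{5} + 152 k^{4} + 342 k^{3} + 339 k^{2} + 183 k + 36\right)}{k^{2} + 11 k + 30} ≠ 0.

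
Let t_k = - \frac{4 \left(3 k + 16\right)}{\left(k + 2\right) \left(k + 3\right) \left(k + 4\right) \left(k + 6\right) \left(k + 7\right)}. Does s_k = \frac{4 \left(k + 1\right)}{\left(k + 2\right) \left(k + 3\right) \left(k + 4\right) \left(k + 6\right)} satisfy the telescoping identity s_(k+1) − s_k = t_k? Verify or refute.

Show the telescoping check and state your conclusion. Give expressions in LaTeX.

s_(k+1) = 4*(k + 2)/((k + 3)*(k + 4)*(k + 5)*(k + 7))
s_(k+1) − s_k = 4*(-3*k**2 - 19*k - 11)/(k**6 + 27*k**5 + 295*k**4 + 1665*k**3 + 5104*k**2 + 8028*k + 5040)
(s_(k+1) − s_k) − t_k = 12*(4*k + 23)/(k**6 + 27*k**5 + 295*k**4 + 1665*k**3 + 5104*k**2 + 8028*k + 5040)

Invalid: residual \frac{12 \left(4 k + 23\right)}{k^{6} + 27 k^{5} + 295 k^{4} + 1665 k^{3} + 5104 k^{2} + 8028 k + 5040} ≠ 0.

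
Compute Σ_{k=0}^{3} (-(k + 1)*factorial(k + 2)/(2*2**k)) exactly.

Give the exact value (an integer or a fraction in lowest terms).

Σ = -43

The ratio is (k + 2)*(k + 3)/(2*(k + 1)).
Take A(k)=k/2 + 3/2, B(k)=1, C(k)=k + 1.
Need (k/2 + 3/2)·f(k+1) − (1)·f(k) = k + 1.
d = 0 from the (1,0,1) case.
Match coefficients ⇒ f(k) = 2.
Get s_k = R·t_k = -factorial(k + 2)/2**k with R(k) = B(k−1)f(k)/C(k) = 2/(k + 1).
Δs = -(k + 1)*factorial(k + 2)/(2*2**k), as required.
Σ_(k=0)^(3) t_k = s_(4) − s_(0) = -45 − (-2) = -43.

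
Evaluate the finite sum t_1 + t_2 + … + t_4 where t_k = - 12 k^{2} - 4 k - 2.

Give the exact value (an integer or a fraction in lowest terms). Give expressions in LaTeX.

r(k) = (6*k**2 + 14*k + 9)/(6*k**2 + 2*k + 1) after simplifying.
So A=1 and B=1, with C=k**2 + k/3 + 1/6.
Solve (1)·f(k+1) − (1)·f(k) = k**2 + k/3 + 1/6.
d = 3 from the (0,0,2) case.
Coefficient equations give f(k) = k*(2*k**2 - 2*k + 1)/6.
R(k) = B(k−1)·f(k)/C(k) = k*(2*k**2 - 2*k + 1)/(6*k**2 + 2*k + 1); s_k = R·t_k = 2*k*(-2*k**2 + 2*k - 1).
Verify: -12*k**2 - 4*k - 2 matches t_k.
Evaluate s at k=5 and k=1: -410 and -2; difference -408.

Σ = -408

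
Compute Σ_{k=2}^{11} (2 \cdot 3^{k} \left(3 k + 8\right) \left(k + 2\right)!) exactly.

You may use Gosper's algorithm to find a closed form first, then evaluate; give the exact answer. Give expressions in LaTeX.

The ratio is 3*(k + 3)*(3*k + 11)/(3*k + 8).
A = 3*k + 9, B = 1, C = k + 8/3.
Key eq: (3*k + 9)·f(k+1) = (1)·f(k) + (k + 8/3).
Degrees (1,0,1) ⇒ d ≤ 0.
Match coefficients ⇒ f(k) = 1/3.
So s_k = (B(k−1)f/C)·t_k = (1/(3*k + 8))·t_k = 2*3**k*factorial(k + 2).
Check: Δs_k = 2*3**k*(3*k + 8)*factorial(k + 2). ✓
Evaluate s at k=12 and k=2: 92660236507238400 and 432; difference 92660236507237968.

Σ = 92660236507237968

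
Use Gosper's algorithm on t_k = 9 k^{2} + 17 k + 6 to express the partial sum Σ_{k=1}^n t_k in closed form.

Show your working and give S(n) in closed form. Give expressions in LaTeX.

S(n) = n \left(3 n^{2} + 13 n + 16\right)

Compute t_(k+1)/t_k: get (9*k**2 + 35*k + 32)/(9*k**2 + 17*k + 6).
Normal form (A,B,C) = (1, 1, k**2 + 17*k/9 + 2/3).
Solve (1)·f(k+1) − (1)·f(k) = k**2 + 17*k/9 + 2/3.
Degrees (0,0,2) ⇒ d ≤ 3.
Solving with deg f ≤ 3: f(k) = k*(3*k**2 + 4*k - 1)/9.
Then R = B(k−1)f/C = k*(3*k**2 + 4*k - 1)/(9*k**2 + 17*k + 6), so s_k = R(k)·t_k = k*(3*k**2 + 4*k - 1).
Verify: 9*k**2 + 17*k + 6 matches t_k.
Σ_(k=1)^n t_k = s_(n+1) − s_(1) = (3*n**3 + 13*n**2 + 16*n + 6) − (6), i.e. n*(3*n**2 + 13*n + 16).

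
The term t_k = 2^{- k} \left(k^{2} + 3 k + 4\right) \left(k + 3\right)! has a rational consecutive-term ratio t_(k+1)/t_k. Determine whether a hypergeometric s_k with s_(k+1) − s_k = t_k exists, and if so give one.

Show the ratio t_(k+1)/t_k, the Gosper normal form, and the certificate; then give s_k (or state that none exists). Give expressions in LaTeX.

t_(k+1)/t_k = (k + 4)*(3*k + (k + 1)**2 + 7)/(2*(k**2 + 3*k + 4)).
So A=k/2 + 2 and B=1, with C=k**2 + 3*k + 4.
Solve (k/2 + 2)·f(k+1) − (1)·f(k) = k**2 + 3*k + 4.
Degrees (1,0,2) ⇒ d ≤ 1.
A polynomial solution: f(k) = 2*k.
So s_k = (B(k−1)f/C)·t_k = (2*k/(k**2 + 3*k + 4))·t_k = 2**(1 - k)*k*factorial(k + 3).
s_(k+1) − s_k = (k**2 + 3*k + 4)*factorial(k + 3)/2**k = t_k.

s_k = 2^{1 - k} k \left(k + 3\right)!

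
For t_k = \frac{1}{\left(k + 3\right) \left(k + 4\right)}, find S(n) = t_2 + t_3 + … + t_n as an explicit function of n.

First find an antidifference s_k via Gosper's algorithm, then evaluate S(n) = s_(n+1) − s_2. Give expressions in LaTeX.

S(n) = \frac{n - 1}{5 \left(n + 4\right)}

t_(k+1)/t_k = (k + 3)/(k + 5).
A = k + 3, B = k + 5, C = 1.
Solve (k + 3)·f(k+1) − (k + 4)·f(k) = 1.
deg f ≤ 1 (via 1,1,0).
A polynomial solution: f(k) = k/3.
Get s_k = R·t_k = k/(3*(k + 3)) with R(k) = B(k−1)f(k)/C(k) = k*(k + 4)/3.
Δs = 1/(k**2 + 7*k + 12), as required.
Telescope: S(n) = s_(n+1) − s_(2) = (n + 1)/(3*(n + 4)) − (2/15) = (n - 1)/(5*(n + 4)).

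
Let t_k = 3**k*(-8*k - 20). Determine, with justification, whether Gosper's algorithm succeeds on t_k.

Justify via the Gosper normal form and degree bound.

Ratio r(k) = 3*(2*k + 7)/(2*k + 5).
Gosper form: A/B · C(k+1)/C(k) with A=3, B=1, C=k + 5/2.
f must satisfy (3)·f(k+1) − (1)·f(k) = k + 5/2.
From deg A=0, deg B=0, deg C=1: d=1.
Solve for f: f(k) = (k + 1)/2 (degree 1 ≤ 1).
Certificate R = B(k−1)f/C = (k + 1)/(2*k + 5) gives s_k = -4*3**k*(k + 1).
Δs = 3**k*(-8*k - 20), as required.

Yes. s_k = -4*3**k*(k + 1).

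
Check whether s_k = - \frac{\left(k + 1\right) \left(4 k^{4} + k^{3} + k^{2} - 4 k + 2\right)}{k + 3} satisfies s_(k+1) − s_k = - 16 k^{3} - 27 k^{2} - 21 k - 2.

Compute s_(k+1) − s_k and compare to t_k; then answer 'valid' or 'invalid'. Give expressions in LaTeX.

Invalid: residual \frac{2 \left(12 k^{4} + 74 k^{3} + 101 k^{2} + 69 k + 4\right)}{k^{2} + 7 k + 12} ≠ 0.

s_(k+1) = -(k + 2)*(-4*k + 4*(k + 1)**4 + (k + 1)**3 + (k + 1)**2 - 2)/(k + 4)
s_(k+1) − s_k = (-16*k**5 - 115*k**4 - 254*k**3 - 271*k**2 - 128*k - 16)/(k**2 + 7*k + 12)
(s_(k+1) − s_k) − t_k = 2*(12*k**4 + 74*k**3 + 101*k**2 + 69*k + 4)/(k**2 + 7*k + 12)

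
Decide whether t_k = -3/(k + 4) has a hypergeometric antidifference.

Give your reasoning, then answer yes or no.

No — key equation has no polynomial f.

r(k) = (k + 4)/(k + 5) after simplifying.
So A=k + 4 and B=k + 5, with C=1.
Solve (k + 4)·f(k+1) − (k + 4)·f(k) = 1.
d = 0 from the (1,1,0) case.
f = c0 ⇒ A·f(k+1) − B(k−1)·f(k) − C = -1. The system {-1 = 0} is inconsistent; no antidifference.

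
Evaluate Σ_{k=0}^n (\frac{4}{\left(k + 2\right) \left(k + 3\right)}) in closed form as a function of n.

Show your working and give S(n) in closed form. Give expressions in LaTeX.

Compute t_(k+1)/t_k: get (k + 2)/(k + 4).
Normal form (A,B,C) = (k + 2, k + 4, 1).
Set up (k + 2)·f(k+1) − (k + 3)·f(k) − (1) = 0.
Bound: deg f ≤ 1.
Match coefficients ⇒ f(k) = k/2.
Then R = B(k−1)f/C = k*(k + 3)/2, so s_k = R(k)·t_k = 2*k/(k + 2).
s_(k+1) − s_k = 4/(k**2 + 5*k + 6) = t_k.
Telescope: S(n) = s_(n+1) − s_(0) = 2*(n + 1)/(n + 3) − (0) = 2*(n + 1)/(n + 3).

S(n) = \frac{2 \left(n + 1\right)}{n + 3}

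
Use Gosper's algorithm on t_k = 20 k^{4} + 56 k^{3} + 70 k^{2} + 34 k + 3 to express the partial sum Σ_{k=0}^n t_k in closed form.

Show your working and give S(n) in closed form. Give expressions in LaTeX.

Ratio r(k) = (20*k**4 + 136*k**3 + 358*k**2 + 422*k + 183)/(20*k**4 + 56*k**3 + 70*k**2 + 34*k + 3).
So A=1 and B=1, with C=k**4 + 14*k**3/5 + 7*k**2/2 + 17*k/10 + 3/20.
Need (1)·f(k+1) − (1)·f(k) = k**4 + 14*k**3/5 + 7*k**2/2 + 17*k/10 + 3/20.
Degrees (0,0,4) ⇒ d ≤ 5.
Match coefficients ⇒ f(k) = k*(4*k**4 + 4*k**3 + 2*k**2 - 4*k - 3)/20.
R(k) = B(k−1)·f(k)/C(k) = k*(4*k**4 + 4*k**3 + 2*k**2 - 4*k - 3)/(20*k**4 + 56*k**3 + 70*k**2 + 34*k + 3); s_k = R·t_k = k*(4*k**4 + 4*k**3 + 2*k**2 - 4*k - 3).
Δs = 20*k**4 + 56*k**3 + 70*k**2 + 34*k + 3, as required.
Telescope: S(n) = s_(n+1) − s_(0) = 4*n**5 + 24*n**4 + 58*n**3 + 66*n**2 + 31*n + 3 − (0) = 4*n**5 + 24*n**4 + 58*n**3 + 66*n**2 + 31*n + 3.

S(n) = 4 n^{5} + 24 n^{4} + 58 n^{3} + 66 n^{2} + 31 n + 3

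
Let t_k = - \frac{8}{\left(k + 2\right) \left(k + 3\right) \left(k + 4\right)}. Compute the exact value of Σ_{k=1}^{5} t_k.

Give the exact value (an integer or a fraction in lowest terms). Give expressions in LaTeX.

t_(k+1)/t_k = (k + 2)/(k + 5).
Gosper form: A/B · C(k+1)/C(k) with A=k + 2, B=k + 5, C=1.
Need (k + 2)·f(k+1) − (k + 4)·f(k) = 1.
deg f ≤ 2 (via 1,1,0).
Solving with deg f ≤ 2: f(k) = k*(k + 5)/12.
Get s_k = R·t_k = 2*k*(-k - 5)/(3*(k + 2)*(k + 3)) with R(k) = B(k−1)f(k)/C(k) = k*(k + 4)*(k + 5)/12.
s_(k+1) − s_k = -8/(k**3 + 9*k**2 + 26*k + 24) = t_k.
Telescoping: Σ = s_(6) − s_(1) = -11/18 − (-1/3) = -5/18.

Σ = -5/18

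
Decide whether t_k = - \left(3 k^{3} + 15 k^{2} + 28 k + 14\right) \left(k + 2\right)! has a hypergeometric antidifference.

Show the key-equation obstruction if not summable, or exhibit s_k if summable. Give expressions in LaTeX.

Ratio r(k) = (3*k**4 + 33*k**3 + 139*k**2 + 261*k + 180)/(3*k**3 + 15*k**2 + 28*k + 14).
Normal form (A,B,C) = (k + 3, 1, k**3 + 5*k**2 + 28*k/3 + 14/3).
Set up (k + 3)·f(k+1) − (1)·f(k) − (k**3 + 5*k**2 + 28*k/3 + 14/3) = 0.
Bound: deg f ≤ 2.
Match coefficients ⇒ f(k) = (3*k**2 + 3*k - 2)/3.
Then R = B(k−1)f/C = (3*k**2 + 3*k - 2)/(3*k**3 + 15*k**2 + 28*k + 14), so s_k = R(k)·t_k = -(3*k**2 + 3*k - 2)*factorial(k + 2).
Check: Δs_k = -(3*k**3 + 15*k**2 + 28*k + 14)*factorial(k + 2). ✓

Yes. s_k = - \left(3 k^{2} + 3 k - 2\right) \left(k + 2\right)!.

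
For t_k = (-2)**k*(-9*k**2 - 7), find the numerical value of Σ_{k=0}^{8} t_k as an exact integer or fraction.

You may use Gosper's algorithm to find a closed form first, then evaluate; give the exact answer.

Σ = -107523

The ratio is 2*(-9*(k + 1)**2 - 7)/(9*k**2 + 7).
So A=-2 and B=1, with C=k**2 + 7/9.
Need (-2)·f(k+1) − (1)·f(k) = k**2 + 7/9.
deg f ≤ 2 (via 0,0,2).
Solve for f: f(k) = -(3*k**2 - 4*k + 3)/9 (degree 2 ≤ 2).
Certificate R = B(k−1)f/C = -(3*k**2 - 4*k + 3)/(9*k**2 + 7) gives s_k = (-2)**k*(3*k**2 - 4*k + 3).
s_(k+1) − s_k = (-2)**k*(-9*k**2 - 7) = t_k.
Σ_(k=0)^(8) t_k = s_(9) − s_(0) = -107520 − (3) = -107523.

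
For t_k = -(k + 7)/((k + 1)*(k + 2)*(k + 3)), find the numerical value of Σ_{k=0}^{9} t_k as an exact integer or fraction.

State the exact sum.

Σ = -125/66

Step 1: r(k) = (k + 1)*(k + 8)/((k + 4)*(k + 7)).
Gosper form: A/B · C(k+1)/C(k) with A=k + 1, B=k + 4, C=k + 7.
Key eq: (k + 1)·f(k+1) = (k + 3)·f(k) + (k + 7).
deg f ≤ 2 (via 1,1,1).
Solving with deg f ≤ 2: f(k) = k*(2*k + 5).
Get s_k = R·t_k = k*(-2*k - 5)/((k + 1)*(k + 2)) with R(k) = B(k−1)f(k)/C(k) = k*(k + 3)*(2*k + 5)/(k + 7).
Check: Δs_k = (-k - 7)/(k**3 + 6*k**2 + 11*k + 6). ✓
Evaluate s at k=10 and k=0: -125/66 and 0; difference -125/66.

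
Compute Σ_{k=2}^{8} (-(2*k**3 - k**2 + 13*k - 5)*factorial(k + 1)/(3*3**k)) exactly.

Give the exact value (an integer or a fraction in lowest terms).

r(k) = (k + 2)*(13*k + 2*(k + 1)**3 - (k + 1)**2 + 8)/(3*(2*k**3 - k**2 + 13*k - 5)) after simplifying.
So A=k/3 + 2/3 and B=1, with C=k**3 - k**2/2 + 13*k/2 - 5/2.
Need (k/3 + 2/3)·f(k+1) − (1)·f(k) = k**3 - k**2/2 + 13*k/2 - 5/2.
deg f ≤ 2 (via 1,0,3).
Solve for f: f(k) = 3*(2*k**2 - 3*k + 3)/2 (degree 2 ≤ 2).
Get s_k = R·t_k = -(2*k**2 - 3*k + 3)*factorial(k + 1)/3**k with R(k) = B(k−1)f(k)/C(k) = 3*(2*k**2 - 3*k + 3)/(2*k**3 - k**2 + 13*k - 5).
Δs = -(2*k**3 - k**2 + 13*k - 5)*factorial(k + 1)/(3*3**k), as required.
Sum = s_(9) − s_(2); s_(9) = -2060800/81, s_(2) = -10/3 ⇒ -2060530/81.

Σ = -2060530/81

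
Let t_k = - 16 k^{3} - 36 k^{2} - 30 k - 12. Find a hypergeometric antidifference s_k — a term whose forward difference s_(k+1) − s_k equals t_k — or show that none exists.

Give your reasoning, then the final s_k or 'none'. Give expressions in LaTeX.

t_(k+1)/t_k = (8*k**3 + 42*k**2 + 75*k + 47)/(8*k**3 + 18*k**2 + 15*k + 6).
Factor: A=1; B=1; C=k**3 + 9*k**2/4 + 15*k/8 + 3/4.
Set up (1)·f(k+1) − (1)·f(k) − (k**3 + 9*k**2/4 + 15*k/8 + 3/4) = 0.
d = 4 from the (0,0,3) case.
A polynomial solution: f(k) = k*(4*k**3 + 4*k**2 + k + 3)/16.
Then R = B(k−1)f/C = k*(4*k**3 + 4*k**2 + k + 3)/(2*(8*k**3 + 18*k**2 + 15*k + 6)), so s_k = R(k)·t_k = k*(-4*k**3 - 4*k**2 - k - 3).
Check: Δs_k = -16*k**3 - 36*k**2 - 30*k - 12. ✓

s_k = k \left(- 4 k^{3} - 4 k^{2} - k - 3\right)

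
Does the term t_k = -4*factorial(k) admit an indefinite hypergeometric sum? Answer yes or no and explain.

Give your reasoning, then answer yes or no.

Compute t_(k+1)/t_k: get k + 1.
A = k + 1, B = 1, C = 1.
Key eq: (k + 1)·f(k+1) = (1)·f(k) + (1).
Bound: deg f ≤ -1.
Negative degree bound (-1): no f exists, t_k not Gosper-summable.

No; the degree bound rules out any f.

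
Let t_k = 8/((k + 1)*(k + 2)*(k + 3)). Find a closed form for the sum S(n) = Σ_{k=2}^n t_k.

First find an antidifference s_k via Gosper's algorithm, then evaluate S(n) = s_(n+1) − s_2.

r(k) = (k + 1)/(k + 4) after simplifying.
Factor: A=k + 1; B=k + 4; C=1.
Key eq: (k + 1)·f(k+1) = (k + 3)·f(k) + (1).
deg f ≤ 2 (via 1,1,0).
A polynomial solution: f(k) = k*(k + 3)/4.
Get s_k = R·t_k = 2*k*(k + 3)/((k + 1)*(k + 2)) with R(k) = B(k−1)f(k)/C(k) = k*(k + 3)**2/4.
Verify: 8/(k**3 + 6*k**2 + 11*k + 6) matches t_k.
Evaluate: s_(n+1) = 2*(n**2 + 5*n + 4)/(n**2 + 5*n + 6); subtract s_(2) = 5/3 ⇒ S(n) = (n**2 + 5*n - 6)/(3*(n**2 + 5*n + 6)).

S(n) = (n**2 + 5*n - 6)/(3*(n**2 + 5*n + 6))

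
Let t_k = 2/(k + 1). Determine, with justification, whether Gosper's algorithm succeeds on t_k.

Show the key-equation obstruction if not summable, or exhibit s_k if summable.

Ratio r(k) = (k + 1)/(k + 2).
So A=k + 1 and B=k + 2, with C=1.
Key eq: (k + 1)·f(k+1) = (k + 1)·f(k) + (1).
From deg A=1, deg B=1, deg C=0: d=0.
Generic f = c0 gives residual -1; -1 = 0 cannot hold, so t_k is not Gosper-summable.

No — key equation has no polynomial f.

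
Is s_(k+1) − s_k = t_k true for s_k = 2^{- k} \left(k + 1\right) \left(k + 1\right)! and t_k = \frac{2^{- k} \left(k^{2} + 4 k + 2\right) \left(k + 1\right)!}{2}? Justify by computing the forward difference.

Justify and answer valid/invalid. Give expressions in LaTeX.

s_(k+1) = (k + 2)*factorial(k + 2)/(2*2**k)
s_(k+1) − s_k = (k**2 + 2*k + 2)*factorial(k + 1)/(2*2**k)
(s_(k+1) − s_k) − t_k = -k*factorial(k + 1)/2**k

Invalid: residual - 2^{- k} k \left(k + 1\right)! ≠ 0.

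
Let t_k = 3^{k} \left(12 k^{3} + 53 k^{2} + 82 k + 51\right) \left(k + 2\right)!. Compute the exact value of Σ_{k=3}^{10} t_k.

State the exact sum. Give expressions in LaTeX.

Σ = 525074673540900960

t_(k+1)/t_k = 3*(12*k**4 + 125*k**3 + 491*k**2 + 870*k + 594)/(12*k**3 + 53*k**2 + 82*k + 51).
Normal form (A,B,C) = (3*k + 9, 1, k**3 + 53*k**2/12 + 41*k/6 + 17/4).
Need (3*k + 9)·f(k+1) − (1)·f(k) = k**3 + 53*k**2/12 + 41*k/6 + 17/4.
From deg A=1, deg B=0, deg C=3: d=2.
Solving with deg f ≤ 2: f(k) = (4*k**2 - k + 3)/12.
Then R = B(k−1)f/C = (4*k**2 - k + 3)/(12*k**3 + 53*k**2 + 82*k + 51), so s_k = R(k)·t_k = 3**k*(4*k**2 - k + 3)*factorial(k + 2).
s_(k+1) − s_k = 3**k*(12*k**3 + 53*k**2 + 82*k + 51)*factorial(k + 2) = t_k.
Sum = s_(11) − s_(3); s_(11) = 525074673541017600, s_(3) = 116640 ⇒ 525074673540900960.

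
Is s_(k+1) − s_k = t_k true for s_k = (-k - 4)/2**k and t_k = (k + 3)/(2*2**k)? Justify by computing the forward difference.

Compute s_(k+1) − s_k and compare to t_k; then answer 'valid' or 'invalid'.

Valid — Δs_k = t_k.

s_(k+1) = (-k - 5)/(2*2**k)
s_(k+1) − s_k = (k + 3)/(2*2**k)
(s_(k+1) − s_k) − t_k = 0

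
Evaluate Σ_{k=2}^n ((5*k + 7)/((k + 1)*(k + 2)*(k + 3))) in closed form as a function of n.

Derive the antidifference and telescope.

S(n) = (4*n**2 + 5*n - 9)/(3*(n**2 + 5*n + 6))

Ratio r(k) = (k + 1)*(5*k + 12)/((k + 4)*(5*k + 7)).
Normal form (A,B,C) = (k + 1, k + 4, k + 7/5).
f must satisfy (k + 1)·f(k+1) − (k + 3)·f(k) = k + 7/5.
From deg A=1, deg B=1, deg C=1: d=2.
Coefficient equations give f(k) = k*(3*k + 4)/5.
R(k) = B(k−1)·f(k)/C(k) = k*(k + 3)*(3*k + 4)/(5*k + 7); s_k = R·t_k = k*(3*k + 4)/((k + 1)*(k + 2)).
Verify: (5*k + 7)/(k**3 + 6*k**2 + 11*k + 6) matches t_k.
Σ_(k=2)^n t_k = s_(n+1) − s_(2) = ((3*n**2 + 10*n + 7)/(n**2 + 5*n + 6)) − (5/3), i.e. (4*n**2 + 5*n - 9)/(3*(n**2 + 5*n + 6)).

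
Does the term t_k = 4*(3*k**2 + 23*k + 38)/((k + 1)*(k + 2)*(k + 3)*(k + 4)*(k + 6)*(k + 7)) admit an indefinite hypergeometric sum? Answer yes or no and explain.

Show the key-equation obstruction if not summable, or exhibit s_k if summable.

r(k) = (k + 1)*(k + 6)*(23*k + 3*(k + 1)**2 + 61)/((k + 5)*(k + 8)*(3*k**2 + 23*k + 38)) after simplifying.
Normal form (A,B,C) = (k + 1, k + 8, k**3 + 38*k**2/3 + 51*k + 190/3).
f must satisfy (k + 1)·f(k+1) − (k + 7)·f(k) = k**3 + 38*k**2/3 + 51*k + 190/3.
d = 6 from the (1,1,3) case.
Solving with deg f ≤ 6: f(k) = k*(k + 2)*(k + 4)*(k + 5)*(k**2 + 10*k + 27)/54.
Get s_k = R·t_k = 2*k*(k**2 + 10*k + 27)/(9*(k**3 + 10*k**2 + 27*k + 18)) with R(k) = B(k−1)f(k)/C(k) = k*(k + 2)*(k + 4)*(k + 7)*(k**2 + 10*k + 27)/(18*(3*k**2 + 23*k + 38)).
Δs = 4*(3*k**2 + 23*k + 38)/(k**6 + 23*k**5 + 207*k**4 + 925*k**3 + 2144*k**2 + 2412*k + 1008), as required.

Yes. s_k = 2*k*(k**2 + 10*k + 27)/(9*(k**3 + 10*k**2 + 27*k + 18)).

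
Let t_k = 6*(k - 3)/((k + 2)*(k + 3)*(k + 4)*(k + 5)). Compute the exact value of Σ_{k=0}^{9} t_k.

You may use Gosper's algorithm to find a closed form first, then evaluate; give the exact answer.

Σ = -5/28

t_(k+1)/t_k = (k - 2)*(k + 2)/((k - 3)*(k + 6)).
So A=k + 2 and B=k + 6, with C=k - 3.
f must satisfy (k + 2)·f(k+1) − (k + 5)·f(k) = k - 3.
d = 3 from the (1,1,1) case.
Solve for f: f(k) = -k*(k**2 + 9*k + 44)/36 (degree 3 ≤ 3).
So s_k = (B(k−1)f/C)·t_k = (-k*(k + 5)*(k**2 + 9*k + 44)/(36*(k - 3)))·t_k = k*(-k**2 - 9*k - 44)/(6*(k + 2)*(k + 3)*(k + 4)).
Δs = 6*(k - 3)/(k**4 + 14*k**3 + 71*k**2 + 154*k + 120), as required.
Sum = s_(10) − s_(0); s_(10) = -5/28, s_(0) = 0 ⇒ -5/28.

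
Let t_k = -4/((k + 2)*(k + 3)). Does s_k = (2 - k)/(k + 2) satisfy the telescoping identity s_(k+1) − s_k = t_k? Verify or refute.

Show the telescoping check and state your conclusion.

valid; difference matches t_k

s_(k+1) = (1 - k)/(k + 3)
s_(k+1) − s_k = -4/(k**2 + 5*k + 6)
(s_(k+1) − s_k) − t_k = 0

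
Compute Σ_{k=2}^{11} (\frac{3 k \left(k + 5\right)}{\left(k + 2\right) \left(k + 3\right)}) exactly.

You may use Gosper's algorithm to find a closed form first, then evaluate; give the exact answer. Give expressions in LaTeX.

r(k) = (k + 1)*(k + 2)*(k + 6)/(k*(k + 4)*(k + 5)) after simplifying.
A = k + 2, B = k + 4, C = k**2 + 5*k.
Need (k + 2)·f(k+1) − (k + 3)·f(k) = k**2 + 5*k.
d = 2 from the (1,1,2) case.
Solving with deg f ≤ 2: f(k) = k*(k - 1).
R(k) = B(k−1)·f(k)/C(k) = (k - 1)*(k + 3)/(k + 5); s_k = R·t_k = 3*k*(k - 1)/(k + 2).
Verify: 3*k*(k + 5)/(k**2 + 5*k + 6) matches t_k.
Sum = s_(12) − s_(2); s_(12) = 198/7, s_(2) = 3/2 ⇒ 375/14.

Σ = 375/14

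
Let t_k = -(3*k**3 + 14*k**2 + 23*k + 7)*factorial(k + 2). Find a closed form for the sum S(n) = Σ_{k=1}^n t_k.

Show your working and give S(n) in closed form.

S(n) = -3*n**2*factorial(n + 3) - 8*n*factorial(n + 3) - factorial(n + 3) + 6

r(k) = (3*k**4 + 32*k**3 + 129*k**2 + 227*k + 141)/(3*k**3 + 14*k**2 + 23*k + 7) after simplifying.
A = k + 3, B = 1, C = k**3 + 14*k**2/3 + 23*k/3 + 7/3.
Solve (k + 3)·f(k+1) − (1)·f(k) = k**3 + 14*k**2/3 + 23*k/3 + 7/3.
Bound: deg f ≤ 2.
Solving with deg f ≤ 2: f(k) = (3*k**2 + 2*k - 4)/3.
Then R = B(k−1)f/C = (3*k**2 + 2*k - 4)/(3*k**3 + 14*k**2 + 23*k + 7), so s_k = R(k)·t_k = -(3*k**2 + 2*k - 4)*factorial(k + 2).
Verify: -(3*k**3 + 14*k**2 + 23*k + 7)*factorial(k + 2) matches t_k.
Telescope: S(n) = s_(n+1) − s_(1) = -(3*n**2 + 8*n + 1)*factorial(n + 3) − (-6) = -3*n**2*factorial(n + 3) - 8*n*factorial(n + 3) - factorial(n + 3) + 6.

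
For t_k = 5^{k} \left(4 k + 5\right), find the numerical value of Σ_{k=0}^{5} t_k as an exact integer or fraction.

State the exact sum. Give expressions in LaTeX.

Σ = 93750

The ratio is 5*(4*k + 9)/(4*k + 5).
Factor: A=5; B=1; C=k + 5/4.
Set up (5)·f(k+1) − (1)·f(k) − (k + 5/4) = 0.
deg f ≤ 1 (via 0,0,1).
Solving with deg f ≤ 1: f(k) = k/4.
R(k) = B(k−1)·f(k)/C(k) = k/(4*k + 5); s_k = R·t_k = 5**k*k.
Verify: 5**k*(4*k + 5) matches t_k.
Evaluate s at k=6 and k=0: 93750 and 0; difference 93750.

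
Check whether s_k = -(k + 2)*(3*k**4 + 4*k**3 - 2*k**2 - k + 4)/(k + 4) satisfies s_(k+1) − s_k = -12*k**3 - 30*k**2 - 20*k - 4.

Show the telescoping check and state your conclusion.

s_(k+1) = (-3*k**5 - 25*k**4 - 76*k**3 - 103*k**2 - 65*k - 24)/(k + 5)
s_(k+1) − s_k = 2*(-6*k**5 - 60*k**4 - 191*k**3 - 250*k**2 - 133*k - 28)/(k**2 + 9*k + 20)
(s_(k+1) − s_k) − t_k = 2*(9*k**4 + 74*k**3 + 142*k**2 + 85*k + 12)/(k**2 + 9*k + 20)

Invalid: residual 2*(9*k**4 + 74*k**3 + 142*k**2 + 85*k + 12)/(k**2 + 9*k + 20) ≠ 0.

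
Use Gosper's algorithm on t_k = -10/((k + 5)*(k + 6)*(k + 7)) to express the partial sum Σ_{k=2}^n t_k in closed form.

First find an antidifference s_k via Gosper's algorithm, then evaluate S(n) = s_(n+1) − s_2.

The ratio is (k + 5)/(k + 8).
Factor: A=k + 5; B=k + 8; C=1.
Solve (k + 5)·f(k+1) − (k + 7)·f(k) = 1.
Bound: deg f ≤ 2.
A polynomial solution: f(k) = k*(k + 11)/60.
Certificate R = B(k−1)f/C = k*(k + 7)*(k + 11)/60 gives s_k = k*(-k - 11)/(6*(k + 5)*(k + 6)).
s_(k+1) − s_k = -10/(k**3 + 18*k**2 + 107*k + 210) = t_k.
s_(n+1) = (-n**2 - 13*n - 12)/(6*(n**2 + 13*n + 42)) and s_(2) = -13/168, so S(n) = 5*(-n**2 - 13*n + 14)/(56*(n**2 + 13*n + 42)).

S(n) = 5*(-n**2 - 13*n + 14)/(56*(n**2 + 13*n + 42))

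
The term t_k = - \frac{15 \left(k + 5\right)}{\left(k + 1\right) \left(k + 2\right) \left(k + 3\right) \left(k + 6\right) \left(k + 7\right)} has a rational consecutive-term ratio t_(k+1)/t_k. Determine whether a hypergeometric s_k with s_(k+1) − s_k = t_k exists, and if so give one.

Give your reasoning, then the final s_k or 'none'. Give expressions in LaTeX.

t_(k+1)/t_k = (k + 1)*(k + 6)**2/((k + 4)*(k + 5)*(k + 8)).
Take A(k)=k + 1, B(k)=k + 8, C(k)=k**3 + 14*k**2 + 65*k + 100.
Need (k + 1)·f(k+1) − (k + 7)·f(k) = k**3 + 14*k**2 + 65*k + 100.
deg f ≤ 6 (via 1,1,3).
Solving with deg f ≤ 6: f(k) = k*(k + 3)*(k + 4)**2*(k + 5)**2/36.
Get s_k = R·t_k = 5*k*(-k**2 - 9*k - 20)/(12*(k**3 + 9*k**2 + 20*k + 12)) with R(k) = B(k−1)f(k)/C(k) = k*(k + 3)*(k + 4)*(k + 7)/36.
Verify: 15*(-k - 5)/(k**5 + 19*k**4 + 131*k**3 + 401*k**2 + 540*k + 252) matches t_k.

s_k = \frac{5 k \left(- k^{2} - 9 k - 20\right)}{12 \left(k^{3} + 9 k^{2} + 20 k + 12\right)}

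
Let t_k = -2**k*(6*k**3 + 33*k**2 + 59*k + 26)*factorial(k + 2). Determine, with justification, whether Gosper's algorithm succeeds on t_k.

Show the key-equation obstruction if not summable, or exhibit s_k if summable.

t_(k+1)/t_k = 2*(6*k**4 + 69*k**3 + 296*k**2 + 553*k + 372)/(6*k**3 + 33*k**2 + 59*k + 26).
Take A(k)=2*k + 6, B(k)=1, C(k)=k**3 + 11*k**2/2 + 59*k/6 + 13/3.
Solve (2*k + 6)·f(k+1) − (1)·f(k) = k**3 + 11*k**2/2 + 59*k/6 + 13/3.
Degrees (1,0,3) ⇒ d ≤ 2.
Solving with deg f ≤ 2: f(k) = (3*k**2 + 3*k - 2)/6.
Then R = B(k−1)f/C = (3*k**2 + 3*k - 2)/(6*k**3 + 33*k**2 + 59*k + 26), so s_k = R(k)·t_k = -2**k*(3*k**2 + 3*k - 2)*factorial(k + 2).
Check: Δs_k = -2**k*(6*k**3 + 33*k**2 + 59*k + 26)*factorial(k + 2). ✓

Yes. s_k = -2**k*(3*k**2 + 3*k - 2)*factorial(k + 2).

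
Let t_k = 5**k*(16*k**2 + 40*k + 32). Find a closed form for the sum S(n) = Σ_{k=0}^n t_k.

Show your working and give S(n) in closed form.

t_(k+1)/t_k = 5*(2*k**2 + 9*k + 11)/(2*k**2 + 5*k + 4).
A = 5, B = 1, C = k**2 + 5*k/2 + 2.
Solve (5)·f(k+1) − (1)·f(k) = k**2 + 5*k/2 + 2.
d = 2 from the (0,0,2) case.
A polynomial solution: f(k) = (4*k**2 + 3)/16.
Get s_k = R·t_k = 5**k*(4*k**2 + 3) with R(k) = B(k−1)f(k)/C(k) = (4*k**2 + 3)/(8*(2*k**2 + 5*k + 4)).
s_(k+1) − s_k = 5**k*(16*k**2 + 40*k + 32) = t_k.
Telescope: S(n) = s_(n+1) − s_(0) = 5**(n + 1)*(4*n**2 + 8*n + 7) − (3) = 20*5**n*n**2 + 40*5**n*n + 35*5**n - 3.

S(n) = 20*5**n*n**2 + 40*5**n*n + 35*5**n - 3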